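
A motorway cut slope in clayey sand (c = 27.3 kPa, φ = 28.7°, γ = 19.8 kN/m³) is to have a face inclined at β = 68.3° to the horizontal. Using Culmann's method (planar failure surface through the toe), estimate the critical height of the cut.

H_c = 19.59 m

Culmann's analysis gives the critical failure plane at α_cr = (β + φ)/2 = (68.3 + 28.7)/2 = 48.5°, and the critical height
H_c = (4c/γ) · sinβ cosφ / [1 − cos(β − φ)]
    = (4·27.3/19.8) · sin68.3°·cos28.7° / [1 − cos(39.6°)]
    = 5.515 · 0.9291·0.8771 / [1 − 0.7705]
    = 5.515 · 0.8150 / 0.2295
    = 19.59 m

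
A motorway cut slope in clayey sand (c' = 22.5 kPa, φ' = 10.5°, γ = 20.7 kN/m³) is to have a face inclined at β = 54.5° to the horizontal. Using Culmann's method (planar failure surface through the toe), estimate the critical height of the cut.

H_c = 12.40 m

Culmann's analysis gives the critical failure plane at α_cr = (β + φ')/2 = (54.5 + 10.5)/2 = 32.5°, and the critical height
H_c = (4c'/γ) · sinβ cosφ' / [1 − cos(β − φ')]
    = (4·22.5/20.7) · sin54.5°·cos10.5° / [1 − cos(44.0°)]
    = 4.348 · 0.8141·0.9833 / [1 − 0.7193]
    = 4.348 · 0.8005 / 0.2807
    = 12.40 m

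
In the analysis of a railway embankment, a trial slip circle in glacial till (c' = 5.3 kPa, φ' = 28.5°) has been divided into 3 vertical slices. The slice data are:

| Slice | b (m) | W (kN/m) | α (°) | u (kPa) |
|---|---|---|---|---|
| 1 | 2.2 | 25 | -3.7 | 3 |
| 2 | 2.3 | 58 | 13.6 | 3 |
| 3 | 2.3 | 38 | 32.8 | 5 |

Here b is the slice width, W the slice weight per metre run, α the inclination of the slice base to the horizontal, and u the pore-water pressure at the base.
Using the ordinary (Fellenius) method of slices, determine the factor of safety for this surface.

FS = 2.62

Ordinary method of slices: FS = Σ[c'·Δl_i + (W_i cosα_i − u_i·Δl_i)·tanφ'] / Σ W_i sinα_i, with Δl_i = b_i / cosα_i.
Slice 1: Δl = 2.2/cos(-3.7°) = 2.205 m; N'_1 = 25·cos(-3.7°) − 3·2.205 = 18.3; c'Δl = 11.68; W sinα = -1.6
Slice 2: Δl = 2.3/cos13.6° = 2.366 m; N'_2 = 58·cos13.6° − 3·2.366 = 49.3; c'Δl = 12.54; W sinα = 13.6
Slice 3: Δl = 2.3/cos32.8° = 2.736 m; N'_3 = 38·cos32.8° − 5·2.736 = 18.3; c'Δl = 14.50; W sinα = 20.6
Σc'Δl = 38.7 kN/m; ΣN' = 85.9 kN/m; ΣW sinα = 32.6 kN/m
Resisting = 38.7 + 85.9·tan28.5° = 38.7 + 46.6 = 85.4 kN/m
FS = 85.4 / 32.6 = 2.617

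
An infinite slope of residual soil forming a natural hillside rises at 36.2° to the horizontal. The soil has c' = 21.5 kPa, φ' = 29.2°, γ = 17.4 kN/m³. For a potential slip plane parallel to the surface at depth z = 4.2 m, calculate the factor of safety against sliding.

FS = 1.38

For an infinite slope with a slip plane parallel to the surface (no pore pressure): FS = [c' + γz cos²β tanφ'] / [γz sinβ cosβ].
γz = 17.4·4.2 = 73.08 kN/m²
Numerator = 21.5 + 73.08·cos²36.2°·tan29.2° = 21.5 + 73.08·0.6512·0.5589 = 48.096 kPa
Denominator = 73.08·sin36.2°·cos36.2° = 73.08·0.5906·0.8070 = 34.830 kPa
FS = 48.096 / 34.830 = 1.381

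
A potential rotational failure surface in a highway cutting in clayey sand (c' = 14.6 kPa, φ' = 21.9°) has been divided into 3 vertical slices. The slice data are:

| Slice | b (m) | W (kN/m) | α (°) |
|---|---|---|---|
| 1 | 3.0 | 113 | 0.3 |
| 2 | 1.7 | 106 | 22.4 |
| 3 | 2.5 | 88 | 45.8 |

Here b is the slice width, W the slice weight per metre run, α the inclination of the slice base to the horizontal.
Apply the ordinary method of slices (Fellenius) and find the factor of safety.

FS = 2.23

Ordinary method of slices: FS = Σ[c'·Δl_i + (W_i cosα_i)·tanφ'] / Σ W_i sinα_i, with Δl_i = b_i / cosα_i.
Slice 1: Δl = 3.0/cos0.3° = 3.000 m; N'_1 = 113·cos0.3° = 113.0; c'Δl = 43.80; W sinα = 0.6
Slice 2: Δl = 1.7/cos22.4° = 1.839 m; N'_2 = 106·cos22.4° = 98.0; c'Δl = 26.85; W sinα = 40.4
Slice 3: Δl = 2.5/cos45.8° = 3.586 m; N'_3 = 88·cos45.8° = 61.4; c'Δl = 52.35; W sinα = 63.1
Σc'Δl = 123.0 kN/m; ΣN' = 272.4 kN/m; ΣW sinα = 104.1 kN/m
Resisting = 123.0 + 272.4·tan21.9° = 123.0 + 109.5 = 232.5 kN/m
FS = 232.5 / 104.1 = 2.234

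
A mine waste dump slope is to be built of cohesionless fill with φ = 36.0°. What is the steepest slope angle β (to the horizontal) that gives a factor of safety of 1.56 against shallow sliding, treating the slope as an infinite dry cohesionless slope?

For an infinite dry cohesionless slope FS = tanφ/tanβ, so tanβ = tanφ / FS.
tanβ = tan36.0° / 1.56 = 0.7265 / 1.56 = 0.4657
β = arctan(0.4657) = 24.97°

β = 25.0°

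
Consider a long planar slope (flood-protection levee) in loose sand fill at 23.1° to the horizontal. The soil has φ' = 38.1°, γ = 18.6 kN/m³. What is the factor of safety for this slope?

For a dry cohesionless infinite slope the factor of safety is FS = tanφ' / tanβ.
FS = tan38.1° / tan23.1° = 0.7841 / 0.4265 = 1.838

FS = 1.84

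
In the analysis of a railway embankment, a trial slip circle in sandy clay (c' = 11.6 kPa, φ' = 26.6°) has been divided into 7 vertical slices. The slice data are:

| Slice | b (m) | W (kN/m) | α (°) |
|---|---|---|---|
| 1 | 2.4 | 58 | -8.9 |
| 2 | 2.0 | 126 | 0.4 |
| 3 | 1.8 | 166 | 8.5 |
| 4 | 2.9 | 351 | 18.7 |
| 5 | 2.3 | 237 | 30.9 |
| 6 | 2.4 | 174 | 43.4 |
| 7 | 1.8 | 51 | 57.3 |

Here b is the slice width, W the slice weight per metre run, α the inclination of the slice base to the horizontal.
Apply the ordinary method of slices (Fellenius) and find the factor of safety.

Ordinary method of slices: FS = Σ[c'·Δl_i + (W_i cosα_i)·tanφ'] / Σ W_i sinα_i, with Δl_i = b_i / cosα_i.
Slice 1: Δl = 2.4/cos(-8.9°) = 2.429 m; N'_1 = 58·cos(-8.9°) = 57.3; c'Δl = 28.18; W sinα = -9.0
Slice 2: Δl = 2.0/cos0.4° = 2.000 m; N'_2 = 126·cos0.4° = 126.0; c'Δl = 23.20; W sinα = 0.9
Slice 3: Δl = 1.8/cos8.5° = 1.820 m; N'_3 = 166·cos8.5° = 164.2; c'Δl = 21.11; W sinα = 24.5
Slice 4: Δl = 2.9/cos18.7° = 3.062 m; N'_4 = 351·cos18.7° = 332.5; c'Δl = 35.51; W sinα = 112.5
Slice 5: Δl = 2.3/cos30.9° = 2.680 m; N'_5 = 237·cos30.9° = 203.4; c'Δl = 31.09; W sinα = 121.7
Slice 6: Δl = 2.4/cos43.4° = 3.303 m; N'_6 = 174·cos43.4° = 126.4; c'Δl = 38.32; W sinα = 119.6
Slice 7: Δl = 1.8/cos57.3° = 3.332 m; N'_7 = 51·cos57.3° = 27.6; c'Δl = 38.65; W sinα = 42.9
Σc'Δl = 216.1 kN/m; ΣN' = 1037.3 kN/m; ΣW sinα = 413.2 kN/m
Resisting = 216.1 + 1037.3·tan26.6° = 216.1 + 519.4 = 735.5 kN/m
FS = 735.5 / 413.2 = 1.780

FS = 1.78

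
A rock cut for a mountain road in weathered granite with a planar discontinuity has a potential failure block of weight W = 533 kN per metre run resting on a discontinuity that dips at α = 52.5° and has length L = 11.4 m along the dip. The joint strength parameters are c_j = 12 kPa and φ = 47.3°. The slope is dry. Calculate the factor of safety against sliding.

Resolving the block weight along and normal to the plane and applying the Mohr–Coulomb strength on the joint:
N' = W cosα = 533·cos52.5° = 324.5 kN/m
Driving force T = W sinα = 533·sin52.5° = 422.9 kN/m
Resisting force R = c_j·L + N'·tanφ = 12·11.4 + 324.5·tan47.3° = 136.8 + 351.6 = 488.4 kN/m
FS = R / T = 488.4 / 422.9 = 1.155

FS = 1.16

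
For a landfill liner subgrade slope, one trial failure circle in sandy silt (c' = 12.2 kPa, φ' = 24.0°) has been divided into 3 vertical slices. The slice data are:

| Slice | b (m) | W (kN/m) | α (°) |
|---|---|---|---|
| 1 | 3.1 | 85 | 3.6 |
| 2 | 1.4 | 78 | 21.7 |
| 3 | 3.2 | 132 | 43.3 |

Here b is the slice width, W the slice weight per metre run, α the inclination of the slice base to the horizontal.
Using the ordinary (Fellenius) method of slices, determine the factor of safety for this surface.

FS = 1.79

Ordinary method of slices: FS = Σ[c'·Δl_i + (W_i cosα_i)·tanφ'] / Σ W_i sinα_i, with Δl_i = b_i / cosα_i.
Slice 1: Δl = 3.1/cos3.6° = 3.106 m; N'_1 = 85·cos3.6° = 84.8; c'Δl = 37.89; W sinα = 5.3
Slice 2: Δl = 1.4/cos21.7° = 1.507 m; N'_2 = 78·cos21.7° = 72.5; c'Δl = 18.38; W sinα = 28.8
Slice 3: Δl = 3.2/cos43.3° = 4.397 m; N'_3 = 132·cos43.3° = 96.1; c'Δl = 53.64; W sinα = 90.5
Σc'Δl = 109.9 kN/m; ΣN' = 253.4 kN/m; ΣW sinα = 124.7 kN/m
Resisting = 109.9 + 253.4·tan24.0° = 109.9 + 112.8 = 222.7 kN/m
FS = 222.7 / 124.7 = 1.786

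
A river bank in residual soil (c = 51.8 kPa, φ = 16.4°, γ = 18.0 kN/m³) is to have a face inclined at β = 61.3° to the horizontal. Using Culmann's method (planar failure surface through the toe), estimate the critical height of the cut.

Culmann's analysis gives the critical failure plane at α_cr = (β + φ)/2 = (61.3 + 16.4)/2 = 38.8°, and the critical height
H_c = (4c/γ) · sinβ cosφ / [1 − cos(β − φ)]
    = (4·51.8/18.0) · sin61.3°·cos16.4° / [1 − cos(44.9°)]
    = 11.511 · 0.8771·0.9593 / [1 − 0.7083]
    = 11.511 · 0.8415 / 0.2917
    = 33.21 m

H_c = 33.21 m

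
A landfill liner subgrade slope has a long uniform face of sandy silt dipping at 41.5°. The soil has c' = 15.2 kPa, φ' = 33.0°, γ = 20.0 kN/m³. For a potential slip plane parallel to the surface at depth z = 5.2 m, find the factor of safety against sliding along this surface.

FS = 1.03

For an infinite slope with a slip plane parallel to the surface (no pore pressure): FS = [c' + γz cos²β tanφ'] / [γz sinβ cosβ].
γz = 20.0·5.2 = 104.00 kN/m²
Numerator = 15.2 + 104.00·cos²41.5°·tan33.0° = 15.2 + 104.00·0.5609·0.6494 = 53.085 kPa
Denominator = 104.00·sin41.5°·cos41.5° = 104.00·0.6626·0.7490 = 51.612 kPa
FS = 53.085 / 51.612 = 1.029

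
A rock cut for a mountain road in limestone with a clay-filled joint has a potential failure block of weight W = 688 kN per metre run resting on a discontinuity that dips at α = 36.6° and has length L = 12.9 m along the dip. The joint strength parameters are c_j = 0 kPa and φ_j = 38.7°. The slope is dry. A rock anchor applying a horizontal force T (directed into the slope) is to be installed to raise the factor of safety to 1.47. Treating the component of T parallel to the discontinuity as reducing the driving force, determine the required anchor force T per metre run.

T = 97 kN/m

Resolving forces along and normal to the sliding plane, with the horizontal anchor force T adding T·sinα to the effective normal force and T·cosα acting up the plane against the driving force:
FS = [c_jL + (W cosα + T sinα) tanφ_j] / [W sinα − T cosα]
Without the anchor: N' = 552.3 kN/m, driving T_d = 410.2 kN/m, resisting R = 0·12.9 + 552.3·tan38.7° = 442.5 kN/m, FS = 1.08.
Setting FS = 1.47 and solving for T:
1.47·(410.2 − T cos36.6°) = 442.5 + T sin36.6°·tan38.7°
T·(sin36.6°·tan38.7° + 1.47·cos36.6°) = 1.47·410.2 − 442.5
T·(0.5962·0.8012 + 1.47·0.8028) = 603.0 − 442.5 = 160.5
T·1.6578 = 160.5
T = 96.8 kN/m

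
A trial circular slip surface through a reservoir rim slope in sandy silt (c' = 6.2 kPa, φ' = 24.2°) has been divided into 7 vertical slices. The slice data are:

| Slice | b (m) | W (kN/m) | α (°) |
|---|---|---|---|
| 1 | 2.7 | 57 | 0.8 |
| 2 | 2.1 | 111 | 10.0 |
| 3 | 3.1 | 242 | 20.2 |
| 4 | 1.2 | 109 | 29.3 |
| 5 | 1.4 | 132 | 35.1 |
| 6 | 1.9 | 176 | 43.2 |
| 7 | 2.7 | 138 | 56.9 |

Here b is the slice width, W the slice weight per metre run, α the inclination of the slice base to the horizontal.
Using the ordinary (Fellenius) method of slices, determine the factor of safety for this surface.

FS = 1.01

Ordinary method of slices: FS = Σ[c'·Δl_i + (W_i cosα_i)·tanφ'] / Σ W_i sinα_i, with Δl_i = b_i / cosα_i.
Slice 1: Δl = 2.7/cos0.8° = 2.700 m; N'_1 = 57·cos0.8° = 57.0; c'Δl = 16.74; W sinα = 0.8
Slice 2: Δl = 2.1/cos10.0° = 2.132 m; N'_2 = 111·cos10.0° = 109.3; c'Δl = 13.22; W sinα = 19.3
Slice 3: Δl = 3.1/cos20.2° = 3.303 m; N'_3 = 242·cos20.2° = 227.1; c'Δl = 20.48; W sinα = 83.6
Slice 4: Δl = 1.2/cos29.3° = 1.376 m; N'_4 = 109·cos29.3° = 95.1; c'Δl = 8.53; W sinα = 53.3
Slice 5: Δl = 1.4/cos35.1° = 1.711 m; N'_5 = 132·cos35.1° = 108.0; c'Δl = 10.61; W sinα = 75.9
Slice 6: Δl = 1.9/cos43.2° = 2.606 m; N'_6 = 176·cos43.2° = 128.3; c'Δl = 16.16; W sinα = 120.5
Slice 7: Δl = 2.7/cos56.9° = 4.944 m; N'_7 = 138·cos56.9° = 75.4; c'Δl = 30.65; W sinα = 115.6
Σc'Δl = 116.4 kN/m; ΣN' = 800.1 kN/m; ΣW sinα = 469.0 kN/m
Resisting = 116.4 + 800.1·tan24.2° = 116.4 + 359.6 = 476.0 kN/m
FS = 476.0 / 469.0 = 1.015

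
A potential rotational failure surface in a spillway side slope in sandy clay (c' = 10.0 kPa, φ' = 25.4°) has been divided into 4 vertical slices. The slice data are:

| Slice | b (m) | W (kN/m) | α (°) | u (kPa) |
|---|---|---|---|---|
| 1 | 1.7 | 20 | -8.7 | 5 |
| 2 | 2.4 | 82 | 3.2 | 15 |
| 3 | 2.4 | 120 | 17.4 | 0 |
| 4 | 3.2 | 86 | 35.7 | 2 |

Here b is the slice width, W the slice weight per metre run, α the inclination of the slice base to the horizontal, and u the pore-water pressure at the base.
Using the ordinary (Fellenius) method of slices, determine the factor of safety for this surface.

FS = 2.47

Ordinary method of slices: FS = Σ[c'·Δl_i + (W_i cosα_i − u_i·Δl_i)·tanφ'] / Σ W_i sinα_i, with Δl_i = b_i / cosα_i.
Slice 1: Δl = 1.7/cos(-8.7°) = 1.720 m; N'_1 = 20·cos(-8.7°) − 5·1.720 = 11.2; c'Δl = 17.20; W sinα = -3.0
Slice 2: Δl = 2.4/cos3.2° = 2.404 m; N'_2 = 82·cos3.2° − 15·2.404 = 45.8; c'Δl = 24.04; W sinα = 4.6
Slice 3: Δl = 2.4/cos17.4° = 2.515 m; N'_3 = 120·cos17.4° − 0·2.515 = 114.5; c'Δl = 25.15; W sinα = 35.9
Slice 4: Δl = 3.2/cos35.7° = 3.940 m; N'_4 = 86·cos35.7° − 2·3.940 = 62.0; c'Δl = 39.40; W sinα = 50.2
Σc'Δl = 105.8 kN/m; ΣN' = 233.5 kN/m; ΣW sinα = 87.6 kN/m
Resisting = 105.8 + 233.5·tan25.4° = 105.8 + 110.9 = 216.6 kN/m
FS = 216.6 / 87.6 = 2.472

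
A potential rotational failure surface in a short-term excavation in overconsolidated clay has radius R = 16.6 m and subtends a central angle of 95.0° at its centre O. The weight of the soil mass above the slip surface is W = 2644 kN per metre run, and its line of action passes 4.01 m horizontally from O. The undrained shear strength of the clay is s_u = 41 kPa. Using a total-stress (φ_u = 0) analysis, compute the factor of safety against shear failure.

FS = 1.77

Taking moments about the centre O, the resisting moment is provided by the undrained shear strength acting along the arc:
Arc length L_a = R·θ = 16.6·(95.0°·π/180) = 16.6·1.6581 = 27.52 m
M_R = s_u·L_a·R = 41·27.52·16.6 = 18732.7 kN·m/m
M_D = W·d = 2644·4.01 = 10602.4 kN·m/m
FS = M_R / M_D = 18732.7 / 10602.4 = 1.767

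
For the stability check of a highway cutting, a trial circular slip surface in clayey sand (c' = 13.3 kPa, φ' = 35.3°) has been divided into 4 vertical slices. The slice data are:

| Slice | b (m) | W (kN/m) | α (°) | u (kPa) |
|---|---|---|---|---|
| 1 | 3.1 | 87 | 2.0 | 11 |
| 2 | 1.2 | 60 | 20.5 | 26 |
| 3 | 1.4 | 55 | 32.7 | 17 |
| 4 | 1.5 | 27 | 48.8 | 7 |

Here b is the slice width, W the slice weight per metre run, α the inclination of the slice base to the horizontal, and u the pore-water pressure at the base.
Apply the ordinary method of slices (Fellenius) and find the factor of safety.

Ordinary method of slices: FS = Σ[c'·Δl_i + (W_i cosα_i − u_i·Δl_i)·tanφ'] / Σ W_i sinα_i, with Δl_i = b_i / cosα_i.
Slice 1: Δl = 3.1/cos2.0° = 3.102 m; N'_1 = 87·cos2.0° − 11·3.102 = 52.8; c'Δl = 41.26; W sinα = 3.0
Slice 2: Δl = 1.2/cos20.5° = 1.281 m; N'_2 = 60·cos20.5° − 26·1.281 = 22.9; c'Δl = 17.04; W sinα = 21.0
Slice 3: Δl = 1.4/cos32.7° = 1.664 m; N'_3 = 55·cos32.7° − 17·1.664 = 18.0; c'Δl = 22.13; W sinα = 29.7
Slice 4: Δl = 1.5/cos48.8° = 2.277 m; N'_4 = 27·cos48.8° − 7·2.277 = 1.8; c'Δl = 30.29; W sinα = 20.3
Σc'Δl = 110.7 kN/m; ΣN' = 95.6 kN/m; ΣW sinα = 74.1 kN/m
Resisting = 110.7 + 95.6·tan35.3° = 110.7 + 67.7 = 178.4 kN/m
FS = 178.4 / 74.1 = 2.408

FS = 2.41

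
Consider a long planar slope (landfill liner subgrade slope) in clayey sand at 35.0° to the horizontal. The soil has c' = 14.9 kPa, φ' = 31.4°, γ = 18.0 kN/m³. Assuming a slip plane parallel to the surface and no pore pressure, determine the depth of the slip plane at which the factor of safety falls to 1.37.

z = 3.54 m

Setting FS = 1.37 in FS = [c' + γz cos²β tanφ'] / [γz sinβ cosβ] and solving for z:
z = c' / [γ cosβ (FS·sinβ − cosβ·tanφ')]
  = 14.9 / [18.0·cos35.0°·(1.37·sin35.0° − cos35.0°·tan31.4°)]
  = 14.9 / [18.0·0.8192·(1.37·0.5736 − 0.8192·0.6104)]
  = 14.9 / 4.2139 = 3.536 m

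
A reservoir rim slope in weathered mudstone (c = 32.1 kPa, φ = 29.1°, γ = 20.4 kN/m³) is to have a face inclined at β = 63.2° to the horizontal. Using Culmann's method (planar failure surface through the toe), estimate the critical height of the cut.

Culmann's analysis gives the critical failure plane at α_cr = (β + φ)/2 = (63.2 + 29.1)/2 = 46.2°, and the critical height
H_c = (4c/γ) · sinβ cosφ / [1 − cos(β − φ)]
    = (4·32.1/20.4) · sin63.2°·cos29.1° / [1 − cos(34.1°)]
    = 6.294 · 0.8926·0.8738 / [1 − 0.8281]
    = 6.294 · 0.7799 / 0.1719
    = 28.55 m

H_c = 28.55 m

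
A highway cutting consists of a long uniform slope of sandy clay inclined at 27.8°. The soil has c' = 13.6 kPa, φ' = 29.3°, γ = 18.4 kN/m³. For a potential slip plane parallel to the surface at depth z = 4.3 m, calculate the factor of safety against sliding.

For an infinite slope with a slip plane parallel to the surface (no pore pressure): FS = [c' + γz cos²β tanφ'] / [γz sinβ cosβ].
γz = 18.4·4.3 = 79.12 kN/m²
Numerator = 13.6 + 79.12·cos²27.8°·tan29.3° = 13.6 + 79.12·0.7825·0.5612 = 48.342 kPa
Denominator = 79.12·sin27.8°·cos27.8° = 79.12·0.4664·0.8846 = 32.641 kPa
FS = 48.342 / 32.641 = 1.481

FS = 1.48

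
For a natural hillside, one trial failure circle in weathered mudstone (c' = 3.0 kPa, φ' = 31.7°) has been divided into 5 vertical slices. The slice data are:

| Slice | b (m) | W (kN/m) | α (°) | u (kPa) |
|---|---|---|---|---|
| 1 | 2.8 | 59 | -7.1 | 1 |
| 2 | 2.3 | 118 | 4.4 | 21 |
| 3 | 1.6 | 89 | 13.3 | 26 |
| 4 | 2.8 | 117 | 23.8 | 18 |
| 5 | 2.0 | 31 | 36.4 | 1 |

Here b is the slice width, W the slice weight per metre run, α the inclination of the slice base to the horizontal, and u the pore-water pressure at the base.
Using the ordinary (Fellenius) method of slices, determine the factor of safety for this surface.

FS = 2.13

Ordinary method of slices: FS = Σ[c'·Δl_i + (W_i cosα_i − u_i·Δl_i)·tanφ'] / Σ W_i sinα_i, with Δl_i = b_i / cosα_i.
Slice 1: Δl = 2.8/cos(-7.1°) = 2.822 m; N'_1 = 59·cos(-7.1°) − 1·2.822 = 55.7; c'Δl = 8.46; W sinα = -7.3
Slice 2: Δl = 2.3/cos4.4° = 2.307 m; N'_2 = 118·cos4.4° − 21·2.307 = 69.2; c'Δl = 6.92; W sinα = 9.1
Slice 3: Δl = 1.6/cos13.3° = 1.644 m; N'_3 = 89·cos13.3° − 26·1.644 = 43.9; c'Δl = 4.93; W sinα = 20.5
Slice 4: Δl = 2.8/cos23.8° = 3.060 m; N'_4 = 117·cos23.8° − 18·3.060 = 52.0; c'Δl = 9.18; W sinα = 47.2
Slice 5: Δl = 2.0/cos36.4° = 2.485 m; N'_5 = 31·cos36.4° − 1·2.485 = 22.5; c'Δl = 7.45; W sinα = 18.4
Σc'Δl = 37.0 kN/m; ΣN' = 243.2 kN/m; ΣW sinα = 87.8 kN/m
Resisting = 37.0 + 243.2·tan31.7° = 37.0 + 150.2 = 187.2 kN/m
FS = 187.2 / 87.8 = 2.131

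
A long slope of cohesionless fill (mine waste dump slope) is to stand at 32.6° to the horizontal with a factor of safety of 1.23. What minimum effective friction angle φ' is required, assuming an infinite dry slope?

FS = tanφ'/tanβ ⇒ tanφ' = FS · tanβ = 1.23 · tan32.6° = 0.7866
φ' = arctan(0.7866) = 38.19°

φ' = 38.2°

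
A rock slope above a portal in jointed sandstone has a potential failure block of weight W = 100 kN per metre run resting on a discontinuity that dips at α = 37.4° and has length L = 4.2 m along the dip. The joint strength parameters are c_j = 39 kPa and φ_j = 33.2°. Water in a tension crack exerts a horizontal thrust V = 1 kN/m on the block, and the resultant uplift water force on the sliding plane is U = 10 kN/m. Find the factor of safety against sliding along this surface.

FS = 3.39

Resolving the block weight along and normal to the plane and applying the Mohr–Coulomb strength on the joint:
N' = W cosα − U − V sinα = 100·cos37.4° − 10 − 1·sin37.4° = 68.8 kN/m
Driving force T = W sinα + V cosα = 100·sin37.4° + 1·cos37.4° = 61.5 kN/m
Resisting force R = c_j·L + N'·tanφ_j = 39·4.2 + 68.8·tan33.2° = 163.8 + 45.0 = 208.8 kN/m
FS = R / T = 208.8 / 61.5 = 3.394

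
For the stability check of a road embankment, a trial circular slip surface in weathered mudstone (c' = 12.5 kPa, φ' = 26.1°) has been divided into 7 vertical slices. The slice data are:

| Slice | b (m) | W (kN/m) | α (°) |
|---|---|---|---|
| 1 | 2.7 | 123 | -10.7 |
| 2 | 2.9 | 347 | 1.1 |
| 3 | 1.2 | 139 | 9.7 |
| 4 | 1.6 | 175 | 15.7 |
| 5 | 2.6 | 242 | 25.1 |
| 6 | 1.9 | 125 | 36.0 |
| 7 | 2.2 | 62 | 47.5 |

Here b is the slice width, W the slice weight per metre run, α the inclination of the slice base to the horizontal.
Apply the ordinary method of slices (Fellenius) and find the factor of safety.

Ordinary method of slices: FS = Σ[c'·Δl_i + (W_i cosα_i)·tanφ'] / Σ W_i sinα_i, with Δl_i = b_i / cosα_i.
Slice 1: Δl = 2.7/cos(-10.7°) = 2.748 m; N'_1 = 123·cos(-10.7°) = 120.9; c'Δl = 34.35; W sinα = -22.8
Slice 2: Δl = 2.9/cos1.1° = 2.901 m; N'_2 = 347·cos1.1° = 346.9; c'Δl = 36.26; W sinα = 6.7
Slice 3: Δl = 1.2/cos9.7° = 1.217 m; N'_3 = 139·cos9.7° = 137.0; c'Δl = 15.22; W sinα = 23.4
Slice 4: Δl = 1.6/cos15.7° = 1.662 m; N'_4 = 175·cos15.7° = 168.5; c'Δl = 20.78; W sinα = 47.4
Slice 5: Δl = 2.6/cos25.1° = 2.871 m; N'_5 = 242·cos25.1° = 219.1; c'Δl = 35.89; W sinα = 102.7
Slice 6: Δl = 1.9/cos36.0° = 2.349 m; N'_6 = 125·cos36.0° = 101.1; c'Δl = 29.36; W sinα = 73.5
Slice 7: Δl = 2.2/cos47.5° = 3.256 m; N'_7 = 62·cos47.5° = 41.9; c'Δl = 40.71; W sinα = 45.7
Σc'Δl = 212.5 kN/m; ΣN' = 1135.4 kN/m; ΣW sinα = 276.4 kN/m
Resisting = 212.5 + 1135.4·tan26.1° = 212.5 + 556.2 = 768.8 kN/m
FS = 768.8 / 276.4 = 2.781

FS = 2.78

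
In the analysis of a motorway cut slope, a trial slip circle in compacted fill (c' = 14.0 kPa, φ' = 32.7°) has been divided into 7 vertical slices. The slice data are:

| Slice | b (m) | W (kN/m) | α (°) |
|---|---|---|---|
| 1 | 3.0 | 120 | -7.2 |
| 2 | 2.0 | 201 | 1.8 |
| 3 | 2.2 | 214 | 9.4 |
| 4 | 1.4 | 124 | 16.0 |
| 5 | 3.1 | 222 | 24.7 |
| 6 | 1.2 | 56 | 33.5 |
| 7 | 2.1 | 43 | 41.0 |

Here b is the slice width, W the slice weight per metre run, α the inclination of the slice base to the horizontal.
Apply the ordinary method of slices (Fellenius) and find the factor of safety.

Ordinary method of slices: FS = Σ[c'·Δl_i + (W_i cosα_i)·tanφ'] / Σ W_i sinα_i, with Δl_i = b_i / cosα_i.
Slice 1: Δl = 3.0/cos(-7.2°) = 3.024 m; N'_1 = 120·cos(-7.2°) = 119.1; c'Δl = 42.33; W sinα = -15.0
Slice 2: Δl = 2.0/cos1.8° = 2.001 m; N'_2 = 201·cos1.8° = 200.9; c'Δl = 28.01; W sinα = 6.3
Slice 3: Δl = 2.2/cos9.4° = 2.230 m; N'_3 = 214·cos9.4° = 211.1; c'Δl = 31.22; W sinα = 35.0
Slice 4: Δl = 1.4/cos16.0° = 1.456 m; N'_4 = 124·cos16.0° = 119.2; c'Δl = 20.39; W sinα = 34.2
Slice 5: Δl = 3.1/cos24.7° = 3.412 m; N'_5 = 222·cos24.7° = 201.7; c'Δl = 47.77; W sinα = 92.8
Slice 6: Δl = 1.2/cos33.5° = 1.439 m; N'_6 = 56·cos33.5° = 46.7; c'Δl = 20.15; W sinα = 30.9
Slice 7: Δl = 2.1/cos41.0° = 2.783 m; N'_7 = 43·cos41.0° = 32.5; c'Δl = 38.96; W sinα = 28.2
Σc'Δl = 228.8 kN/m; ΣN' = 931.1 kN/m; ΣW sinα = 212.3 kN/m
Resisting = 228.8 + 931.1·tan32.7° = 228.8 + 597.8 = 826.6 kN/m
FS = 826.6 / 212.3 = 3.894

FS = 3.89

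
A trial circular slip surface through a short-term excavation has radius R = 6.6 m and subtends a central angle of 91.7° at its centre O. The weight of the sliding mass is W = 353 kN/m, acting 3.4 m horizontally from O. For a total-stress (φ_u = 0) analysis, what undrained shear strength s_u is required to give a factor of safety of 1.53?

FS = s_u·L_a·R / (W·d), so s_u = FS·W·d / (L_a·R).
Arc length L_a = R·θ = 6.6·(91.7°·π/180) = 6.6·1.6005 = 10.56 m
s_u = 1.53·353·3.4 / (10.56·6.6) = 1836.3 / 69.72 = 26.34 kPa

s_u = 26.3 kPa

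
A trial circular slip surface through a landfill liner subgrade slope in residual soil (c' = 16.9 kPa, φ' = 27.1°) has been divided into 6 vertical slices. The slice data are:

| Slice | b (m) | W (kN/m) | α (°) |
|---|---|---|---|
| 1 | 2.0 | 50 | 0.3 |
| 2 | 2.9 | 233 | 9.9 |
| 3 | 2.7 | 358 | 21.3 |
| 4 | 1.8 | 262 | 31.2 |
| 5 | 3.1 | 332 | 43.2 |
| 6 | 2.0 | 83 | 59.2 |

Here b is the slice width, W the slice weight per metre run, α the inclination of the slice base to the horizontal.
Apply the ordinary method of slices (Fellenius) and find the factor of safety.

Ordinary method of slices: FS = Σ[c'·Δl_i + (W_i cosα_i)·tanφ'] / Σ W_i sinα_i, with Δl_i = b_i / cosα_i.
Slice 1: Δl = 2.0/cos0.3° = 2.000 m; N'_1 = 50·cos0.3° = 50.0; c'Δl = 33.80; W sinα = 0.3
Slice 2: Δl = 2.9/cos9.9° = 2.944 m; N'_2 = 233·cos9.9° = 229.5; c'Δl = 49.75; W sinα = 40.1
Slice 3: Δl = 2.7/cos21.3° = 2.898 m; N'_3 = 358·cos21.3° = 333.5; c'Δl = 48.98; W sinα = 130.0
Slice 4: Δl = 1.8/cos31.2° = 2.104 m; N'_4 = 262·cos31.2° = 224.1; c'Δl = 35.56; W sinα = 135.7
Slice 5: Δl = 3.1/cos43.2° = 4.253 m; N'_5 = 332·cos43.2° = 242.0; c'Δl = 71.87; W sinα = 227.3
Slice 6: Δl = 2.0/cos59.2° = 3.906 m; N'_6 = 83·cos59.2° = 42.5; c'Δl = 66.01; W sinα = 71.3
Σc'Δl = 306.0 kN/m; ΣN' = 1121.7 kN/m; ΣW sinα = 604.7 kN/m
Resisting = 306.0 + 1121.7·tan27.1° = 306.0 + 574.0 = 880.0 kN/m
FS = 880.0 / 604.7 = 1.455

FS = 1.46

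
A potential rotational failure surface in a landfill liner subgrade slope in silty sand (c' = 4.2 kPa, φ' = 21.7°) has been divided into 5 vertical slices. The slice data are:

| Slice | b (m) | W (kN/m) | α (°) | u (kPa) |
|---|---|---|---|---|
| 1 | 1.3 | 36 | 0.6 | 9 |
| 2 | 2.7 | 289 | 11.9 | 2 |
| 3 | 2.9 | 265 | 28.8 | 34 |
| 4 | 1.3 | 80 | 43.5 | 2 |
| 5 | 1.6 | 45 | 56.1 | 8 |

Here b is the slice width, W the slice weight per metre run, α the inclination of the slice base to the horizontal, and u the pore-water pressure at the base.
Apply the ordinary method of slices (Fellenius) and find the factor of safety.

FS = 0.86

Ordinary method of slices: FS = Σ[c'·Δl_i + (W_i cosα_i − u_i·Δl_i)·tanφ'] / Σ W_i sinα_i, with Δl_i = b_i / cosα_i.
Slice 1: Δl = 1.3/cos0.6° = 1.300 m; N'_1 = 36·cos0.6° − 9·1.300 = 24.3; c'Δl = 5.46; W sinα = 0.4
Slice 2: Δl = 2.7/cos11.9° = 2.759 m; N'_2 = 289·cos11.9° − 2·2.759 = 277.3; c'Δl = 11.59; W sinα = 59.6
Slice 3: Δl = 2.9/cos28.8° = 3.309 m; N'_3 = 265·cos28.8° − 34·3.309 = 119.7; c'Δl = 13.90; W sinα = 127.7
Slice 4: Δl = 1.3/cos43.5° = 1.792 m; N'_4 = 80·cos43.5° − 2·1.792 = 54.4; c'Δl = 7.53; W sinα = 55.1
Slice 5: Δl = 1.6/cos56.1° = 2.869 m; N'_5 = 45·cos56.1° − 8·2.869 = 2.1; c'Δl = 12.05; W sinα = 37.4
Σc'Δl = 50.5 kN/m; ΣN' = 477.9 kN/m; ΣW sinα = 280.1 kN/m
Resisting = 50.5 + 477.9·tan21.7° = 50.5 + 190.2 = 240.7 kN/m
FS = 240.7 / 280.1 = 0.859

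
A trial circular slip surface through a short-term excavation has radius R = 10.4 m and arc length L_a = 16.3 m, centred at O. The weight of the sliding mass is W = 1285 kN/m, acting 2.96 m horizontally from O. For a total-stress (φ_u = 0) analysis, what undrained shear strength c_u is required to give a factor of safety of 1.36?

FS = c_u·L_a·R / (W·d), so c_u = FS·W·d / (L_a·R).
c_u = 1.36·1285·2.96 / (16.30·10.4) = 5172.9 / 169.52 = 30.51 kPa

c_u = 30.5 kPa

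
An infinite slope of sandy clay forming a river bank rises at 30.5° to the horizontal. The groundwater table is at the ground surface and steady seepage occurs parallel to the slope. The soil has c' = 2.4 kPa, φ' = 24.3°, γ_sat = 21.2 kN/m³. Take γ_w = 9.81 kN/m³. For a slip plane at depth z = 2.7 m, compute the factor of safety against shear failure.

With seepage parallel to the slope and the water table at the surface, the effective normal stress on the slip plane uses the buoyant unit weight γ' = γ_sat − γ_w while the driving shear stress uses γ_sat:
FS = [c' + γ' z cos²β tanφ'] / [γ_sat z sinβ cosβ]
γ' = 21.2 − 9.81 = 11.39 kN/m³
Numerator = 2.4 + 11.39·2.7·cos²30.5°·tan24.3° = 2.4 + 11.39·2.7·0.7424·0.4515 = 12.709 kPa
Denominator = 21.2·2.7·sin30.5°·cos30.5° = 21.2·2.7·0.5075·0.8616 = 25.032 kPa
FS = 12.709 / 25.032 = 0.508

FS = 0.51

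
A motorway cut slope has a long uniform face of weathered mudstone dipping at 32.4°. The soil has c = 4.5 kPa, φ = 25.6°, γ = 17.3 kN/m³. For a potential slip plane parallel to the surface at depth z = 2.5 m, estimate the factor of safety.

FS = 0.98

For an infinite slope with a slip plane parallel to the surface (no pore pressure): FS = [c + γz cos²β tanφ] / [γz sinβ cosβ].
γz = 17.3·2.5 = 43.25 kN/m²
Numerator = 4.5 + 43.25·cos²32.4°·tan25.6° = 4.5 + 43.25·0.7129·0.4791 = 19.272 kPa
Denominator = 43.25·sin32.4°·cos32.4° = 43.25·0.5358·0.8443 = 19.567 kPa
FS = 19.272 / 19.567 = 0.985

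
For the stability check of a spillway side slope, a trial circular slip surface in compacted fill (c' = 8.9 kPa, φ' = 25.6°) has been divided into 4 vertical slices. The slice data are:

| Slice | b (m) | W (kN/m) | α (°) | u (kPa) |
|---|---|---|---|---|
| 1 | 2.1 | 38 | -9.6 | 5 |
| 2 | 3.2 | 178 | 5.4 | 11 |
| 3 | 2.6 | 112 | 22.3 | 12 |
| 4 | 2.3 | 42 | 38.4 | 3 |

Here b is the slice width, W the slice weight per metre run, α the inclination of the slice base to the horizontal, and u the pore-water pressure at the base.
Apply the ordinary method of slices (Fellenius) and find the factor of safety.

Ordinary method of slices: FS = Σ[c'·Δl_i + (W_i cosα_i − u_i·Δl_i)·tanφ'] / Σ W_i sinα_i, with Δl_i = b_i / cosα_i.
Slice 1: Δl = 2.1/cos(-9.6°) = 2.130 m; N'_1 = 38·cos(-9.6°) − 5·2.130 = 26.8; c'Δl = 18.96; W sinα = -6.3
Slice 2: Δl = 3.2/cos5.4° = 3.214 m; N'_2 = 178·cos5.4° − 11·3.214 = 141.9; c'Δl = 28.61; W sinα = 16.8
Slice 3: Δl = 2.6/cos22.3° = 2.810 m; N'_3 = 112·cos22.3° − 12·2.810 = 69.9; c'Δl = 25.01; W sinα = 42.5
Slice 4: Δl = 2.3/cos38.4° = 2.935 m; N'_4 = 42·cos38.4° − 3·2.935 = 24.1; c'Δl = 26.12; W sinα = 26.1
Σc'Δl = 98.7 kN/m; ΣN' = 262.7 kN/m; ΣW sinα = 79.0 kN/m
Resisting = 98.7 + 262.7·tan25.6° = 98.7 + 125.9 = 224.5 kN/m
FS = 224.5 / 79.0 = 2.842

FS = 2.84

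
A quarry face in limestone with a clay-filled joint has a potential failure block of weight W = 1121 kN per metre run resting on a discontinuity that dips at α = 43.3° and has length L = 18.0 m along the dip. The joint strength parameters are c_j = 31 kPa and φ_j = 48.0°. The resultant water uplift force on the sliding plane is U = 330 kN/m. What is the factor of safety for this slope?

Resolving the block weight along and normal to the plane and applying the Mohr–Coulomb strength on the joint:
N' = W cosα − U = 1121·cos43.3° − 330 = 485.8 kN/m
Driving force T = W sinα = 1121·sin43.3° = 768.8 kN/m
Resisting force R = c_j·L + N'·tanφ_j = 31·18.0 + 485.8·tan48.0° = 558.0 + 539.6 = 1097.6 kN/m
FS = R / T = 1097.6 / 768.8 = 1.428

FS = 1.43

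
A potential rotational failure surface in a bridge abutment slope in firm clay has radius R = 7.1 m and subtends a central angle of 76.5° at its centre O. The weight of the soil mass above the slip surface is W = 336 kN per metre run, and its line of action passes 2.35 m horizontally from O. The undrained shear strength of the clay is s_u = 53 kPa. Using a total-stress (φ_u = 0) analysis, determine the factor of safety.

FS = 4.52

Taking moments about the centre O, the resisting moment is provided by the undrained shear strength acting along the arc:
Arc length L_a = R·θ = 7.1·(76.5°·π/180) = 7.1·1.3352 = 9.48 m
M_R = s_u·L_a·R = 53·9.48·7.1 = 3567.2 kN·m/m
M_D = W·d = 336·2.35 = 789.6 kN·m/m
FS = M_R / M_D = 3567.2 / 789.6 = 4.518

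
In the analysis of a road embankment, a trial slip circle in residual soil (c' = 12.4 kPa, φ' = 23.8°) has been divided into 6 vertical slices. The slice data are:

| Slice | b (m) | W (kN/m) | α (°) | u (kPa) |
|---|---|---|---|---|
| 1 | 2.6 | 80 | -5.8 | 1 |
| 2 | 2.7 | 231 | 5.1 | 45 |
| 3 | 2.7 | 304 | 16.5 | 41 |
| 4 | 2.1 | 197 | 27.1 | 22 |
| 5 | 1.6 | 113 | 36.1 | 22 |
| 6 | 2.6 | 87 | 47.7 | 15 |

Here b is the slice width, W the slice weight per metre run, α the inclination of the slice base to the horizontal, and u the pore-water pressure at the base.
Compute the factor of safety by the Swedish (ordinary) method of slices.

FS = 1.37

Ordinary method of slices: FS = Σ[c'·Δl_i + (W_i cosα_i − u_i·Δl_i)·tanφ'] / Σ W_i sinα_i, with Δl_i = b_i / cosα_i.
Slice 1: Δl = 2.6/cos(-5.8°) = 2.613 m; N'_1 = 80·cos(-5.8°) − 1·2.613 = 77.0; c'Δl = 32.41; W sinα = -8.1
Slice 2: Δl = 2.7/cos5.1° = 2.711 m; N'_2 = 231·cos5.1° − 45·2.711 = 108.1; c'Δl = 33.61; W sinα = 20.5
Slice 3: Δl = 2.7/cos16.5° = 2.816 m; N'_3 = 304·cos16.5° − 41·2.816 = 176.0; c'Δl = 34.92; W sinα = 86.3
Slice 4: Δl = 2.1/cos27.1° = 2.359 m; N'_4 = 197·cos27.1° − 22·2.359 = 123.5; c'Δl = 29.25; W sinα = 89.7
Slice 5: Δl = 1.6/cos36.1° = 1.980 m; N'_5 = 113·cos36.1° − 22·1.980 = 47.7; c'Δl = 24.55; W sinα = 66.6
Slice 6: Δl = 2.6/cos47.7° = 3.863 m; N'_6 = 87·cos47.7° − 15·3.863 = 0.6; c'Δl = 47.90; W sinα = 64.3
Σc'Δl = 202.6 kN/m; ΣN' = 532.9 kN/m; ΣW sinα = 319.5 kN/m
Resisting = 202.6 + 532.9·tan23.8° = 202.6 + 235.0 = 437.7 kN/m
FS = 437.7 / 319.5 = 1.370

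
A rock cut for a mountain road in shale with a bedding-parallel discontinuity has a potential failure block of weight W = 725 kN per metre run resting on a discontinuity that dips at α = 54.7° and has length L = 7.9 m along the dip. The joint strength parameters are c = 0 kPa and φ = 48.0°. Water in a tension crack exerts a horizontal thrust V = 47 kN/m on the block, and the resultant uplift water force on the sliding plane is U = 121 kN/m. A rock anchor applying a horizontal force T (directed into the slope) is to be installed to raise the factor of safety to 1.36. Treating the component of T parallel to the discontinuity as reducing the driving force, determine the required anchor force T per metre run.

Resolving forces along and normal to the sliding plane, with the horizontal anchor force T adding T·sinα to the effective normal force and T·cosα acting up the plane against the driving force:
FS = [cL + (W cosα − U − V sinα + T sinα) tanφ] / [W sinα + V cosα − T cosα]
Without the anchor: N' = 259.6 kN/m, driving T_d = 618.9 kN/m, resisting R = 0·7.9 + 259.6·tan48.0° = 288.3 kN/m, FS = 0.47.
Setting FS = 1.36 and solving for T:
1.36·(618.9 − T cos54.7°) = 288.3 + T sin54.7°·tan48.0°
T·(sin54.7°·tan48.0° + 1.36·cos54.7°) = 1.36·618.9 − 288.3
T·(0.8161·1.1106 + 1.36·0.5779) = 841.6 − 288.3 = 553.3
T·1.6923 = 553.3
T = 327.0 kN/m

T = 327 kN/m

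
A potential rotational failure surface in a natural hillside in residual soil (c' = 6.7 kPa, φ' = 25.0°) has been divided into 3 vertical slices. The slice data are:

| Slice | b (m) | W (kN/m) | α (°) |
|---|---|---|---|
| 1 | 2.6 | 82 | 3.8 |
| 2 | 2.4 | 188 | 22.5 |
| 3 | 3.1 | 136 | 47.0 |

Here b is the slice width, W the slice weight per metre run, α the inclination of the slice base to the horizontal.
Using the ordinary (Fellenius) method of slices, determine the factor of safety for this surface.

FS = 1.29

Ordinary method of slices: FS = Σ[c'·Δl_i + (W_i cosα_i)·tanφ'] / Σ W_i sinα_i, with Δl_i = b_i / cosα_i.
Slice 1: Δl = 2.6/cos3.8° = 2.606 m; N'_1 = 82·cos3.8° = 81.8; c'Δl = 17.46; W sinα = 5.4
Slice 2: Δl = 2.4/cos22.5° = 2.598 m; N'_2 = 188·cos22.5° = 173.7; c'Δl = 17.40; W sinα = 71.9
Slice 3: Δl = 3.1/cos47.0° = 4.545 m; N'_3 = 136·cos47.0° = 92.8; c'Δl = 30.45; W sinα = 99.5
Σc'Δl = 65.3 kN/m; ΣN' = 348.3 kN/m; ΣW sinα = 176.8 kN/m
Resisting = 65.3 + 348.3·tan25.0° = 65.3 + 162.4 = 227.7 kN/m
FS = 227.7 / 176.8 = 1.288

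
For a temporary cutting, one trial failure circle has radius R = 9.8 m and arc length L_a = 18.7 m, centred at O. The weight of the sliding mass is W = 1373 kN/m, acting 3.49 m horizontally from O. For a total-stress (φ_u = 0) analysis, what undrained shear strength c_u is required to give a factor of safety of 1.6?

FS = c_u·L_a·R / (W·d), so c_u = FS·W·d / (L_a·R).
c_u = 1.6·1373·3.49 / (18.70·9.8) = 7666.8 / 183.26 = 41.84 kPa

c_u = 41.8 kPa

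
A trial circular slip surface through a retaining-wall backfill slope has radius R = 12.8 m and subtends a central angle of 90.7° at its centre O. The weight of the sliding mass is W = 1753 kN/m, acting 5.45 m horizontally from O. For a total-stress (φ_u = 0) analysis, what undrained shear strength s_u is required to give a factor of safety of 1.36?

FS = s_u·L_a·R / (W·d), so s_u = FS·W·d / (L_a·R).
Arc length L_a = R·θ = 12.8·(90.7°·π/180) = 12.8·1.5830 = 20.26 m
s_u = 1.36·1753·5.45 / (20.26·12.8) = 12993.2 / 259.36 = 50.10 kPa

s_u = 50.1 kPa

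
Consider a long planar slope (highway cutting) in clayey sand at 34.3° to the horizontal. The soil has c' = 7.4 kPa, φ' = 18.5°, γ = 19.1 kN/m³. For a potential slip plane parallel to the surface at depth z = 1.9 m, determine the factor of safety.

FS = 0.93

For an infinite slope with a slip plane parallel to the surface (no pore pressure): FS = [c' + γz cos²β tanφ'] / [γz sinβ cosβ].
γz = 19.1·1.9 = 36.29 kN/m²
Numerator = 7.4 + 36.29·cos²34.3°·tan18.5° = 7.4 + 36.29·0.6824·0.3346 = 15.686 kPa
Denominator = 36.29·sin34.3°·cos34.3° = 36.29·0.5635·0.8261 = 16.894 kPa
FS = 15.686 / 16.894 = 0.929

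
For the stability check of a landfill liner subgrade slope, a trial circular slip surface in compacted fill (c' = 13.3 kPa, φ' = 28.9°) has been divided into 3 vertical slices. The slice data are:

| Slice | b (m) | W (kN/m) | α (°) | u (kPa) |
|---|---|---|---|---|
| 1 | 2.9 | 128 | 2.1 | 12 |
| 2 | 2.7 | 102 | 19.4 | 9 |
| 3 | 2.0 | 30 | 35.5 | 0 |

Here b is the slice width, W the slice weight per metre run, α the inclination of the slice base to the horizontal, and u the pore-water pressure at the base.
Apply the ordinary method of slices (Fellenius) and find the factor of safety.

FS = 3.81

Ordinary method of slices: FS = Σ[c'·Δl_i + (W_i cosα_i − u_i·Δl_i)·tanφ'] / Σ W_i sinα_i, with Δl_i = b_i / cosα_i.
Slice 1: Δl = 2.9/cos2.1° = 2.902 m; N'_1 = 128·cos2.1° − 12·2.902 = 93.1; c'Δl = 38.60; W sinα = 4.7
Slice 2: Δl = 2.7/cos19.4° = 2.863 m; N'_2 = 102·cos19.4° − 9·2.863 = 70.4; c'Δl = 38.07; W sinα = 33.9
Slice 3: Δl = 2.0/cos35.5° = 2.457 m; N'_3 = 30·cos35.5° − 0·2.457 = 24.4; c'Δl = 32.67; W sinα = 17.4
Σc'Δl = 109.3 kN/m; ΣN' = 188.0 kN/m; ΣW sinα = 56.0 kN/m
Resisting = 109.3 + 188.0·tan28.9° = 109.3 + 103.8 = 213.1 kN/m
FS = 213.1 / 56.0 = 3.806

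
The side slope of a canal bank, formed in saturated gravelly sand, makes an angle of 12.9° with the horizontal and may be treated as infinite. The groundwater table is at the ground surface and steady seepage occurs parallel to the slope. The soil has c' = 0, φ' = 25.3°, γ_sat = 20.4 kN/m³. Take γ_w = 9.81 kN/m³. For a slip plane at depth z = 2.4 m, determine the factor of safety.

With seepage parallel to the slope and the water table at the surface, the effective normal stress on the slip plane uses the buoyant unit weight γ' = γ_sat − γ_w while the driving shear stress uses γ_sat:
FS = [c' + γ' z cos²β tanφ'] / [γ_sat z sinβ cosβ]
(For c' = 0 this reduces to FS = (γ'/γ_sat)·tanφ'/tanβ.)
γ' = 20.4 − 9.81 = 10.59 kN/m³
Numerator = 0.0 + 10.59·2.4·cos²12.9°·tan25.3° = 0.0 + 10.59·2.4·0.9502·0.4727 = 11.415 kPa
Denominator = 20.4·2.4·sin12.9°·cos12.9° = 20.4·2.4·0.2233·0.9748 = 10.654 kPa
FS = 11.415 / 10.654 = 1.071

FS = 1.07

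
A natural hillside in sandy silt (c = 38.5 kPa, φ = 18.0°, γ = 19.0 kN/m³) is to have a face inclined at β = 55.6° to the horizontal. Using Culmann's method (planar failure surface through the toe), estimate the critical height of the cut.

Culmann's analysis gives the critical failure plane at α_cr = (β + φ)/2 = (55.6 + 18.0)/2 = 36.8°, and the critical height
H_c = (4c/γ) · sinβ cosφ / [1 − cos(β − φ)]
    = (4·38.5/19.0) · sin55.6°·cos18.0° / [1 − cos(37.6°)]
    = 8.105 · 0.8251·0.9511 / [1 − 0.7923]
    = 8.105 · 0.7847 / 0.2077
    = 30.62 m

H_c = 30.62 m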